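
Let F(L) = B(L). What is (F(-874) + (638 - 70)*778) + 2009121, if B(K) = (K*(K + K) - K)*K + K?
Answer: -1333568973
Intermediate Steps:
B(K) = K + K*(-K + 2*K²) (B(K) = (K*(2*K) - K)*K + K = (2*K² - K)*K + K = (-K + 2*K²)*K + K = K*(-K + 2*K²) + K = K + K*(-K + 2*K²))
F(L) = L*(1 - L + 2*L²)
(F(-874) + (638 - 70)*778) + 2009121 = (-874*(1 - 1*(-874) + 2*(-874)²) + (638 - 70)*778) + 2009121 = (-874*(1 + 874 + 2*763876) + 568*778) + 2009121 = (-874*(1 + 874 + 1527752) + 441904) + 2009121 = (-874*1528627 + 441904) + 2009121 = (-1336019998 + 441904) + 2009121 = -1335578094 + 2009121 = -1333568973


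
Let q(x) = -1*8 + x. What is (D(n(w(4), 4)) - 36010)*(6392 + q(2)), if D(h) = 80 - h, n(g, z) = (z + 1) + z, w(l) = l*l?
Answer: -229506454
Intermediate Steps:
w(l) = l**2
n(g, z) = 1 + 2*z (n(g, z) = (1 + z) + z = 1 + 2*z)
q(x) = -8 + x
(D(n(w(4), 4)) - 36010)*(6392 + q(2)) = ((80 - (1 + 2*4)) - 36010)*(6392 + (-8 + 2)) = ((80 - (1 + 8)) - 36010)*(6392 - 6) = ((80 - 1*9) - 36010)*6386 = ((80 - 9) - 36010)*6386 = (71 - 36010)*6386 = -35939*6386 = -229506454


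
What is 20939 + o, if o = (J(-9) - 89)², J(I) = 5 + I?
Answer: 29588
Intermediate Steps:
o = 8649 (o = ((5 - 9) - 89)² = (-4 - 89)² = (-93)² = 8649)
20939 + o = 20939 + 8649 = 29588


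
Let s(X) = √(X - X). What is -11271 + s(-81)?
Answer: -11271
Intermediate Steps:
s(X) = 0 (s(X) = √0 = 0)
-11271 + s(-81) = -11271 + 0 = -11271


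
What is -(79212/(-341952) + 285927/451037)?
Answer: -5170480555/12852750352 ≈ -0.40229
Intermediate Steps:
-(79212/(-341952) + 285927/451037) = -(79212*(-1/341952) + 285927*(1/451037)) = -(-6601/28496 + 285927/451037) = -1*5170480555/12852750352 = -5170480555/12852750352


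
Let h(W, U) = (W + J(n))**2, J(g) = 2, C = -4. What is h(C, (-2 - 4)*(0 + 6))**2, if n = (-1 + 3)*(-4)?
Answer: 16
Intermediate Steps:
n = -8 (n = 2*(-4) = -8)
h(W, U) = (2 + W)**2 (h(W, U) = (W + 2)**2 = (2 + W)**2)
h(C, (-2 - 4)*(0 + 6))**2 = ((2 - 4)**2)**2 = ((-2)**2)**2 = 4**2 = 16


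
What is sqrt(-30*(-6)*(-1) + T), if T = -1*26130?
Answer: I*sqrt(26310) ≈ 162.2*I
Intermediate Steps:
T = -26130
sqrt(-30*(-6)*(-1) + T) = sqrt(-30*(-6)*(-1) - 26130) = sqrt(180*(-1) - 26130) = sqrt(-180 - 26130) = sqrt(-26310) = I*sqrt(26310)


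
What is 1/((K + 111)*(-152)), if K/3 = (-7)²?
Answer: -1/39216 ≈ -2.5500e-5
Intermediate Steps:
K = 147 (K = 3*(-7)² = 3*49 = 147)
1/((K + 111)*(-152)) = 1/((147 + 111)*(-152)) = 1/(258*(-152)) = 1/(-39216) = -1/39216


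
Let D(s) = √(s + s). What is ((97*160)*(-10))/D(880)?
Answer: -3880*√110/11 ≈ -3699.4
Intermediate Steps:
D(s) = √2*√s (D(s) = √(2*s) = √2*√s)
((97*160)*(-10))/D(880) = ((97*160)*(-10))/((√2*√880)) = (15520*(-10))/((√2*(4*√55))) = -155200*√110/440 = -3880*√110/11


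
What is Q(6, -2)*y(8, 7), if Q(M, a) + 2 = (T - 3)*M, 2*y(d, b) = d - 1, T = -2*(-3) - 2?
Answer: 14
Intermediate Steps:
T = 4 (T = 6 - 2 = 4)
y(d, b) = -1/2 + d/2 (y(d, b) = (d - 1)/2 = (-1 + d)/2 = -1/2 + d/2)
Q(M, a) = -2 + M (Q(M, a) = -2 + (4 - 3)*M = -2 + 1*M = -2 + M)
Q(6, -2)*y(8, 7) = (-2 + 6)*(-1/2 + (1/2)*8) = 4*(-1/2 + 4) = 4*(7/2) = 14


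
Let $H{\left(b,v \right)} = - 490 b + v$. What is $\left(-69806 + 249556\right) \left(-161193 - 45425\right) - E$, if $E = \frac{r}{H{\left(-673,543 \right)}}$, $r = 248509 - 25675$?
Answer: $- \frac{12267687905484334}{330313} \approx -3.714 \cdot 10^{10}$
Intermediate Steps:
$H{\left(b,v \right)} = v - 490 b$
$r = 222834$
$E = \frac{222834}{330313}$ ($E = \frac{222834}{543 - -329770} = \frac{222834}{543 + 329770} = \frac{222834}{330313} \approx 0.67461$)
$\left(-69806 + 249556\right) \left(-161193 - 45425\right) - E = \left(-69806 + 249556\right) \left(-161193 - 45425\right) - \frac{222834}{330313} = 179750 \left(-206618\right) - \frac{222834}{330313} = -37139585500 - \frac{222834}{330313} = - \frac{12267687905484334}{330313}$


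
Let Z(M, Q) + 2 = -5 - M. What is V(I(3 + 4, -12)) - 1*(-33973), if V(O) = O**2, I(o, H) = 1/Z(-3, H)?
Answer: 543569/16 ≈ 33973.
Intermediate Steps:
Z(M, Q) = -7 - M (Z(M, Q) = -2 + (-5 - M) = -7 - M)
I(o, H) = -1/4 (I(o, H) = 1/(-7 - 1*(-3)) = 1/(-7 + 3) = 1/(-4) = -1/4)
V(I(3 + 4, -12)) - 1*(-33973) = (-1/4)**2 - 1*(-33973) = 1/16 + 33973 = 543569/16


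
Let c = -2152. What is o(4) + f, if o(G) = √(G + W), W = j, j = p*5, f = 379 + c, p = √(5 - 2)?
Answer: -1773 + √(4 + 5*√3) ≈ -1769.4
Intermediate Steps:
p = √3 ≈ 1.7320
f = -1773 (f = 379 - 2152 = -1773)
j = 5*√3 (j = √3*5 = 5*√3 ≈ 8.6602)
W = 5*√3 ≈ 8.6602
o(G) = √(G + 5*√3)
o(4) + f = √(4 + 5*√3) - 1773 = -1773 + √(4 + 5*√3)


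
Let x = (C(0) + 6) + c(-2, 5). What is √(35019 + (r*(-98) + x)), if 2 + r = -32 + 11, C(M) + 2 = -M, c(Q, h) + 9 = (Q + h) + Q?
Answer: 3*√4141 ≈ 193.05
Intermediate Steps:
c(Q, h) = -9 + h + 2*Q (c(Q, h) = -9 + ((Q + h) + Q) = -9 + (h + 2*Q) = -9 + h + 2*Q)
C(M) = -2 - M
r = -23 (r = -2 + (-32 + 11) = -2 - 21 = -23)
x = -4 (x = ((-2 - 1*0) + 6) + (-9 + 5 + 2*(-2)) = ((-2 + 0) + 6) + (-9 + 5 - 4) = (-2 + 6) - 8 = 4 - 8 = -4)
√(35019 + (r*(-98) + x)) = √(35019 + (-23*(-98) - 4)) = √(35019 + (2254 - 4)) = √(35019 + 2250) = √37269 = 3*√4141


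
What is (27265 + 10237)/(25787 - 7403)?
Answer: 18751/9192 ≈ 2.0399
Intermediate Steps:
(27265 + 10237)/(25787 - 7403) = 37502/18384 = 37502*(1/18384) = 18751/9192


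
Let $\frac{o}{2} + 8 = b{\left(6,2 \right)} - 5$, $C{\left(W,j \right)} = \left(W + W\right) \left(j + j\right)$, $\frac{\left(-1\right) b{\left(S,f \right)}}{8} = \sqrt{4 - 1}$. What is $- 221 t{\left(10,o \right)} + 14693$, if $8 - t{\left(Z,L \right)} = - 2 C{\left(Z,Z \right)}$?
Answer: $-163875$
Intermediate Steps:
$b{\left(S,f \right)} = - 8 \sqrt{3}$ ($b{\left(S,f \right)} = - 8 \sqrt{4 - 1} = - 8 \sqrt{3}$)
$C{\left(W,j \right)} = 4 W j$ ($C{\left(W,j \right)} = 2 W 2 j = 4 W j$)
$o = -26 - 16 \sqrt{3}$ ($o = -16 + 2 \left(- 8 \sqrt{3} - 5\right) = -16 + 2 \left(-5 - 8 \sqrt{3}\right) = -16 - \left(10 + 16 \sqrt{3}\right) = -26 - 16 \sqrt{3} \approx -53.713$)
$t{\left(Z,L \right)} = 8 + 8 Z^{2}$ ($t{\left(Z,L \right)} = 8 - - 2 \cdot 4 Z Z = 8 - - 2 \cdot 4 Z^{2} = 8 - - 8 Z^{2} = 8 + 8 Z^{2}$)
$- 221 t{\left(10,o \right)} + 14693 = - 221 \left(8 + 8 \cdot 10^{2}\right) + 14693 = - 221 \left(8 + 8 \cdot 100\right) + 14693 = - 221 \left(8 + 800\right) + 14693 = \left(-221\right) 808 + 14693 = -178568 + 14693 = -163875$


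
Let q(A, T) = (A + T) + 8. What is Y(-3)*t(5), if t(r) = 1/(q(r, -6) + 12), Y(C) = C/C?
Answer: 1/19 ≈ 0.052632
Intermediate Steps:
Y(C) = 1
q(A, T) = 8 + A + T
t(r) = 1/(14 + r) (t(r) = 1/((8 + r - 6) + 12) = 1/((2 + r) + 12) = 1/(14 + r))
Y(-3)*t(5) = 1/(14 + 5) = 1/19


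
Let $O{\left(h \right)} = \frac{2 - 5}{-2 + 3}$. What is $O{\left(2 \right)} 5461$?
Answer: $-16383$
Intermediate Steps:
$O{\left(h \right)} = -3$ ($O{\left(h \right)} = - \frac{3}{1} = \left(-3\right) 1 = -3$)
$O{\left(2 \right)} 5461 = \left(-3\right) 5461 = -16383$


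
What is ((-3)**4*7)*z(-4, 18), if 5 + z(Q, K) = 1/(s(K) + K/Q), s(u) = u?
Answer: -2793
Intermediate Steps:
z(Q, K) = -5 + 1/(K + K/Q)
((-3)**4*7)*z(-4, 18) = ((-3)**4*7)*((-4 - 5*18 - 5*18*(-4))/(18*(1 - 4))) = (81*7)*((1/18)*(-4 - 90 + 360)/(-3)) = 567*((1/18)*(-1/3)*266) = 567*(-133/27) = -2793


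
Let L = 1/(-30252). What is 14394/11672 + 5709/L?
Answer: -1007927779251/5836 ≈ -1.7271e+8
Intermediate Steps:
L = -1/30252 ≈ -3.3056e-5
14394/11672 + 5709/L = 14394/11672 + 5709/(-1/30252) = 14394*(1/11672) + 5709*(-30252) = 7197/5836 - 172708668 = -1007927779251/5836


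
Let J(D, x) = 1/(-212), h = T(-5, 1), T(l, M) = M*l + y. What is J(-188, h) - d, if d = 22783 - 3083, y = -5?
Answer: -4176401/212 ≈ -19700.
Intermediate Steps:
T(l, M) = -5 + M*l (T(l, M) = M*l - 5 = -5 + M*l)
h = -10 (h = -5 + 1*(-5) = -5 - 5 = -10)
d = 19700
J(D, x) = -1/212
J(-188, h) - d = -1/212 - 1*19700 = -1/212 - 19700 = -4176401/212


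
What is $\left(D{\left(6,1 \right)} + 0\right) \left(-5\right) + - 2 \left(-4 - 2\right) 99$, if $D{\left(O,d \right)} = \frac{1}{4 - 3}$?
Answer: $1183$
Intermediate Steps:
$D{\left(O,d \right)} = 1$ ($D{\left(O,d \right)} = 1^{-1} = 1$)
$\left(D{\left(6,1 \right)} + 0\right) \left(-5\right) + - 2 \left(-4 - 2\right) 99 = \left(1 + 0\right) \left(-5\right) + - 2 \left(-4 - 2\right) 99 = 1 \left(-5\right) + \left(-2\right) \left(-6\right) 99 = -5 + 12 \cdot 99 = -5 + 1188 = 1183$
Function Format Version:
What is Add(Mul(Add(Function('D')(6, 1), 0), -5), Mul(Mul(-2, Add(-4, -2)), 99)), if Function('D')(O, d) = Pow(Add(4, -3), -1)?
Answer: 1183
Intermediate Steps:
Function('D')(O, d) = 1 (Function('D')(O, d) = Pow(1, -1) = 1)
Add(Mul(Add(Function('D')(6, 1), 0), -5), Mul(Mul(-2, Add(-4, -2)), 99)) = Add(Mul(Add(1, 0), -5), Mul(Mul(-2, Add(-4, -2)), 99)) = Add(Mul(1, -5), Mul(Mul(-2, -6), 99)) = Add(-5, Mul(12, 99)) = Add(-5, 1188) = 1183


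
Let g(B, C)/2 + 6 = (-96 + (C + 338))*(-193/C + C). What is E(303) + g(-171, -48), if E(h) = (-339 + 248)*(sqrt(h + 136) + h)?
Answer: -535787/12 - 91*sqrt(439) ≈ -46556.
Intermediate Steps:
g(B, C) = -12 + 2*(242 + C)*(C - 193/C) (g(B, C) = -12 + 2*((-96 + (C + 338))*(-193/C + C)) = -12 + 2*((-96 + (338 + C))*(C - 193/C)) = -12 + 2*((242 + C)*(C - 193/C)) = -12 + 2*(242 + C)*(C - 193/C))
E(h) = -91*h - 91*sqrt(136 + h) (E(h) = -91*(sqrt(136 + h) + h) = -91*(h + sqrt(136 + h)) = -91*h - 91*sqrt(136 + h))
E(303) + g(-171, -48) = (-91*303 - 91*sqrt(136 + 303)) + (-398 - 93412/(-48) + 2*(-48)**2 + 484*(-48)) = (-27573 - 91*sqrt(439)) + (-398 - 93412*(-1/48) + 2*2304 - 23232) = (-27573 - 91*sqrt(439)) + (-398 + 23353/12 + 4608 - 23232) = (-27573 - 91*sqrt(439)) - 204911/12 = -535787/12 - 91*sqrt(439)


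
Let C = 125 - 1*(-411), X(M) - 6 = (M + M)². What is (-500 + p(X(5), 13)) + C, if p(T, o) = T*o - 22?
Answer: 1392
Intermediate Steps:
X(M) = 6 + 4*M² (X(M) = 6 + (M + M)² = 6 + (2*M)² = 6 + 4*M²)
p(T, o) = -22 + T*o
C = 536 (C = 125 + 411 = 536)
(-500 + p(X(5), 13)) + C = (-500 + (-22 + (6 + 4*5²)*13)) + 536 = (-500 + (-22 + (6 + 4*25)*13)) + 536 = (-500 + (-22 + (6 + 100)*13)) + 536 = (-500 + (-22 + 106*13)) + 536 = (-500 + (-22 + 1378)) + 536 = (-500 + 1356) + 536 = 856 + 536 = 1392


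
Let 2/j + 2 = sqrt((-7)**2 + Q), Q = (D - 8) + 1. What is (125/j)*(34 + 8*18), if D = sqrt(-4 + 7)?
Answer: -22250 + 11125*sqrt(42 + sqrt(3)) ≈ 51320.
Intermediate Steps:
D = sqrt(3) ≈ 1.7320
Q = -7 + sqrt(3) (Q = (sqrt(3) - 8) + 1 = (-8 + sqrt(3)) + 1 = -7 + sqrt(3) ≈ -5.2680)
j = 2/(-2 + sqrt(42 + sqrt(3))) (j = 2/(-2 + sqrt((-7)**2 + (-7 + sqrt(3)))) = 2/(-2 + sqrt(49 + (-7 + sqrt(3)))) = 2/(-2 + sqrt(42 + sqrt(3))) ≈ 0.43356)
(125/j)*(34 + 8*18) = (125/((-2/(2 - sqrt(42 + sqrt(3))))))*(34 + 8*18) = (125*(-1 + sqrt(42 + sqrt(3))/2))*(34 + 144) = (-125 + 125*sqrt(42 + sqrt(3))/2)*178 = -22250 + 11125*sqrt(42 + sqrt(3))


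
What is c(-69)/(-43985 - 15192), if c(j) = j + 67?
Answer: 2/59177 ≈ 3.3797e-5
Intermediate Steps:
c(j) = 67 + j
c(-69)/(-43985 - 15192) = (67 - 69)/(-43985 - 15192) = -2/(-59177) = -2*(-1/59177) = 2/59177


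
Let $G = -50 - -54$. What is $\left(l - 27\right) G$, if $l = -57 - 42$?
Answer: $-504$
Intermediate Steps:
$G = 4$ ($G = -50 + 54 = 4$)
$l = -99$ ($l = -57 - 42 = -99$)
$\left(l - 27\right) G = \left(-99 - 27\right) 4 = \left(-126\right) 4 = -504$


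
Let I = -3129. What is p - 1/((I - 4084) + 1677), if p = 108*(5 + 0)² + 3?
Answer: 14963809/5536 ≈ 2703.0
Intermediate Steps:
p = 2703 (p = 108*5² + 3 = 108*25 + 3 = 2700 + 3 = 2703)
p - 1/((I - 4084) + 1677) = 2703 - 1/((-3129 - 4084) + 1677) = 2703 - 1/(-7213 + 1677) = 2703 - 1/(-5536) = 2703 - 1*(-1/5536) = 2703 + 1/5536 = 14963809/5536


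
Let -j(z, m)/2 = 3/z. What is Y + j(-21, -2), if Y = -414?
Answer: -2896/7 ≈ -413.71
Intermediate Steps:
j(z, m) = -6/z
Y + j(-21, -2) = -414 - 6/(-21) = -414 - 6*(-1/21) = -414 + 2/7 = -2896/7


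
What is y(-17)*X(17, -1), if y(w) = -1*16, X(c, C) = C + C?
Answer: 32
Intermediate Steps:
X(c, C) = 2*C
y(w) = -16
y(-17)*X(17, -1) = -32*(-1) = -16*(-2) = 32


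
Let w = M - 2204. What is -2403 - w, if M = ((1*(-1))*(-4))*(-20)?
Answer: -119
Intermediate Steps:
M = -80 (M = -1*(-4)*(-20) = 4*(-20) = -80)
w = -2284 (w = -80 - 2204 = -2284)
-2403 - w = -2403 - 1*(-2284) = -2403 + 2284 = -119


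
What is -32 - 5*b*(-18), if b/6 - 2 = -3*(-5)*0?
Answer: 1048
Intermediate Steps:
b = 12 (b = 12 + 6*(-3*(-5)*0) = 12 + 6*(15*0) = 12 + 6*0 = 12 + 0 = 12)
-32 - 5*b*(-18) = -32 - 60*(-18) = -32 - 5*(-216) = -32 + 1080 = 1048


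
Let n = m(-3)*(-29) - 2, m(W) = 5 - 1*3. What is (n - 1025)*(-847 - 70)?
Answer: 994945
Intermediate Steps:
m(W) = 2 (m(W) = 5 - 3 = 2)
n = -60 (n = 2*(-29) - 2 = -58 - 2 = -60)
(n - 1025)*(-847 - 70) = (-60 - 1025)*(-847 - 70) = -1085*(-917) = 994945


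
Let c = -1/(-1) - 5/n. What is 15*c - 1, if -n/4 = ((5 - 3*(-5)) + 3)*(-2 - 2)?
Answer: 5077/368 ≈ 13.796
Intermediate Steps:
n = 368 (n = -4*((5 - 3*(-5)) + 3)*(-2 - 2) = -4*((5 - 1*(-15)) + 3)*(-4) = -4*((5 + 15) + 3)*(-4) = -4*(20 + 3)*(-4) = -92*(-4) = -4*(-92) = 368)
c = 363/368 (c = -1/(-1) - 5/368 = -1*(-1) - 5*1/368 = 1 - 5/368 = 363/368 ≈ 0.98641)
15*c - 1 = 15*(363/368) - 1 = 5445/368 - 1 = 5077/368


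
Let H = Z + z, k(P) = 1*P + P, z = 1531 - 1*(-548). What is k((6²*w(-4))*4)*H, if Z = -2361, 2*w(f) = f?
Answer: 162432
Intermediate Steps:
w(f) = f/2
z = 2079 (z = 1531 + 548 = 2079)
k(P) = 2*P (k(P) = P + P = 2*P)
H = -282 (H = -2361 + 2079 = -282)
k((6²*w(-4))*4)*H = (2*((6²*((½)*(-4)))*4))*(-282) = (2*((36*(-2))*4))*(-282) = (2*(-72*4))*(-282) = (2*(-288))*(-282) = -576*(-282) = 162432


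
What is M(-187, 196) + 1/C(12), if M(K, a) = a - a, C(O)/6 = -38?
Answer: -1/228 ≈ -0.0043860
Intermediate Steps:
C(O) = -228 (C(O) = 6*(-38) = -228)
M(K, a) = 0
M(-187, 196) + 1/C(12) = 0 + 1/(-228) = 0 - 1/228 = -1/228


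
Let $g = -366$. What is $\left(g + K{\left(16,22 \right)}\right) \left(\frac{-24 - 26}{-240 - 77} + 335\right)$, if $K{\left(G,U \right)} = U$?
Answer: $- \frac{36548280}{317} \approx -1.1529 \cdot 10^{5}$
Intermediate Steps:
$\left(g + K{\left(16,22 \right)}\right) \left(\frac{-24 - 26}{-240 - 77} + 335\right) = \left(-366 + 22\right) \left(\frac{-24 - 26}{-240 - 77} + 335\right) = - 344 \left(- \frac{50}{-317} + 335\right) = - 344 \left(\left(-50\right) \left(- \frac{1}{317}\right) + 335\right) = - 344 \left(\frac{50}{317} + 335\right) = \left(-344\right) \frac{106245}{317} = - \frac{36548280}{317}$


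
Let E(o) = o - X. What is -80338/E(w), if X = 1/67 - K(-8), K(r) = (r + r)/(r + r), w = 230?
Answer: -2691323/7738 ≈ -347.81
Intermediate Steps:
K(r) = 1 (K(r) = (2*r)/((2*r)) = (2*r)*(1/(2*r)) = 1)
X = -66/67 (X = 1/67 - 1*1 = 1*(1/67) - 1 = 1/67 - 1 = -66/67 ≈ -0.98507)
E(o) = 66/67 + o (E(o) = o - 1*(-66/67) = o + 66/67 = 66/67 + o)
-80338/E(w) = -80338/(66/67 + 230) = -80338/15476/67 = -80338*67/15476 = -2691323/7738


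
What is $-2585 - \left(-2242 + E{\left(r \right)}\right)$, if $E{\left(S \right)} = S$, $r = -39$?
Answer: $-304$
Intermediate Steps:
$-2585 - \left(-2242 + E{\left(r \right)}\right) = -2585 + \left(2242 - -39\right) = -2585 + \left(2242 + 39\right) = -2585 + 2281 = -304$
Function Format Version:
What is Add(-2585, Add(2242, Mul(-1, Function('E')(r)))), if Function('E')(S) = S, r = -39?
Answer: -304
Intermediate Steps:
Add(-2585, Add(2242, Mul(-1, Function('E')(r)))) = Add(-2585, Add(2242, Mul(-1, -39))) = Add(-2585, Add(2242, 39)) = Add(-2585, 2281) = -304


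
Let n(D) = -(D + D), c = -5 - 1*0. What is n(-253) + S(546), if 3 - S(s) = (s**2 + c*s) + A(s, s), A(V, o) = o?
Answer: -295423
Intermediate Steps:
c = -5 (c = -5 + 0 = -5)
n(D) = -2*D
S(s) = 3 - s**2 + 4*s (S(s) = 3 - ((s**2 - 5*s) + s) = 3 - (s**2 - 4*s) = 3 + (-s**2 + 4*s) = 3 - s**2 + 4*s)
n(-253) + S(546) = -2*(-253) + (3 - 1*546**2 + 4*546) = 506 + (3 - 1*298116 + 2184) = 506 + (3 - 298116 + 2184) = 506 - 295929 = -295423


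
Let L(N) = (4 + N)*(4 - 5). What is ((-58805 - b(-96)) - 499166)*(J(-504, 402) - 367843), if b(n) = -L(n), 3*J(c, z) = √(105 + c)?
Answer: 205211884997 - 557879*I*√399/3 ≈ 2.0521e+11 - 3.7145e+6*I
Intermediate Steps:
J(c, z) = √(105 + c)/3
L(N) = -4 - N (L(N) = (4 + N)*(-1) = -4 - N)
b(n) = 4 + n (b(n) = -(-4 - n) = 4 + n)
((-58805 - b(-96)) - 499166)*(J(-504, 402) - 367843) = ((-58805 - (4 - 96)) - 499166)*(√(105 - 504)/3 - 367843) = ((-58805 - 1*(-92)) - 499166)*(√(-399)/3 - 367843) = ((-58805 + 92) - 499166)*((I*√399)/3 - 367843) = (-58713 - 499166)*(I*√399/3 - 367843) = -557879*(-367843 + I*√399/3) = 205211884997 - 557879*I*√399/3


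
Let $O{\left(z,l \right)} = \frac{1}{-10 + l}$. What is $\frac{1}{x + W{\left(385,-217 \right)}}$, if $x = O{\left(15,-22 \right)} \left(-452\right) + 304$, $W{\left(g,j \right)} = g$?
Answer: $\frac{8}{5625} \approx 0.0014222$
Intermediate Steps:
$x = \frac{2545}{8}$ ($x = \frac{1}{-10 - 22} \left(-452\right) + 304 = \frac{1}{-32} \left(-452\right) + 304 = \left(- \frac{1}{32}\right) \left(-452\right) + 304 = \frac{113}{8} + 304 = \frac{2545}{8} \approx 318.13$)
$\frac{1}{x + W{\left(385,-217 \right)}} = \frac{1}{\frac{2545}{8} + 385} = \frac{1}{\frac{5625}{8}} = \frac{8}{5625}$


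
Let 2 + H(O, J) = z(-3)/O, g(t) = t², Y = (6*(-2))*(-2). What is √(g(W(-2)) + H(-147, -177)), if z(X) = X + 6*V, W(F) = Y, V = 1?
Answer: 75*√5/7 ≈ 23.958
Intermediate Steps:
Y = 24 (Y = -12*(-2) = 24)
W(F) = 24
z(X) = 6 + X (z(X) = X + 6*1 = X + 6 = 6 + X)
H(O, J) = -2 + 3/O (H(O, J) = -2 + (6 - 3)/O = -2 + 3/O)
√(g(W(-2)) + H(-147, -177)) = √(24² + (-2 + 3/(-147))) = √(576 + (-2 + 3*(-1/147))) = √(576 + (-2 - 1/49)) = √(576 - 99/49) = √(28125/49) = 75*√5/7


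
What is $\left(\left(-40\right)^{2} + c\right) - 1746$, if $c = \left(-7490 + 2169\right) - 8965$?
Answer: $-14432$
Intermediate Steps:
$c = -14286$ ($c = -5321 - 8965 = -14286$)
$\left(\left(-40\right)^{2} + c\right) - 1746 = \left(\left(-40\right)^{2} - 14286\right) - 1746 = \left(1600 - 14286\right) - 1746 = -12686 - 1746 = -14432$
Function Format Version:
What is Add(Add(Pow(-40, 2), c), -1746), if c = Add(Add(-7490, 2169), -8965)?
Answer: -14432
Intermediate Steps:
c = -14286 (c = Add(-5321, -8965) = -14286)
Add(Add(Pow(-40, 2), c), -1746) = Add(Add(Pow(-40, 2), -14286), -1746) = Add(Add(1600, -14286), -1746) = Add(-12686, -1746) = -14432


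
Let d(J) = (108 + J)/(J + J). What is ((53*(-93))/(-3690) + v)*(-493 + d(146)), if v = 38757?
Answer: -3425334975803/179580 ≈ -1.9074e+7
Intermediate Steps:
d(J) = (108 + J)/(2*J) (d(J) = (108 + J)/((2*J)) = (108 + J)*(1/(2*J)) = (108 + J)/(2*J))
((53*(-93))/(-3690) + v)*(-493 + d(146)) = ((53*(-93))/(-3690) + 38757)*(-493 + (1/2)*(108 + 146)/146) = (-4929*(-1/3690) + 38757)*(-493 + (1/2)*(1/146)*254) = (1643/1230 + 38757)*(-493 + 127/146) = (47672753/1230)*(-71851/146) = -3425334975803/179580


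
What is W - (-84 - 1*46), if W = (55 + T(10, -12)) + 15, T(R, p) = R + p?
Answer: 198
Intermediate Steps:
W = 68 (W = (55 + (10 - 12)) + 15 = (55 - 2) + 15 = 53 + 15 = 68)
W - (-84 - 1*46) = 68 - (-84 - 1*46) = 68 - (-84 - 46) = 68 - 1*(-130) = 68 + 130 = 198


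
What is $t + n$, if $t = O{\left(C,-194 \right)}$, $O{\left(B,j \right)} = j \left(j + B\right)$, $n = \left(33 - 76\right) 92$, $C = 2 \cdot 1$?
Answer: $33292$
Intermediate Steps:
$C = 2$
$n = -3956$ ($n = \left(-43\right) 92 = -3956$)
$O{\left(B,j \right)} = j \left(B + j\right)$
$t = 37248$ ($t = - 194 \left(2 - 194\right) = \left(-194\right) \left(-192\right) = 37248$)
$t + n = 37248 - 3956 = 33292$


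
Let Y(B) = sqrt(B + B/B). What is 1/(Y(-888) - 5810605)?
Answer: -5810605/33763130466912 - I*sqrt(887)/33763130466912 ≈ -1.721e-7 - 8.821e-13*I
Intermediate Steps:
Y(B) = sqrt(1 + B) (Y(B) = sqrt(B + 1) = sqrt(1 + B))
1/(Y(-888) - 5810605) = 1/(sqrt(1 - 888) - 5810605) = 1/(sqrt(-887) - 5810605) = 1/(I*sqrt(887) - 5810605) = 1/(-5810605 + I*sqrt(887))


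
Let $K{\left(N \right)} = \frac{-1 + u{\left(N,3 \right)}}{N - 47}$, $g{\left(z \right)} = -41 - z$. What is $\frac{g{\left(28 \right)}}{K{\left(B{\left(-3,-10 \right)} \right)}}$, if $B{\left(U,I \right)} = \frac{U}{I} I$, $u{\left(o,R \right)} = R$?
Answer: $1725$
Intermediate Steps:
$B{\left(U,I \right)} = U$
$K{\left(N \right)} = \frac{2}{-47 + N}$ ($K{\left(N \right)} = \frac{-1 + 3}{N - 47} = \frac{2}{-47 + N}$)
$\frac{g{\left(28 \right)}}{K{\left(B{\left(-3,-10 \right)} \right)}} = \frac{-41 - 28}{2 \frac{1}{-47 - 3}} = \frac{-41 - 28}{2 \frac{1}{-50}} = - \frac{69}{2 \left(- \frac{1}{50}\right)} = - \frac{69}{- \frac{1}{25}} = \left(-69\right) \left(-25\right) = 1725$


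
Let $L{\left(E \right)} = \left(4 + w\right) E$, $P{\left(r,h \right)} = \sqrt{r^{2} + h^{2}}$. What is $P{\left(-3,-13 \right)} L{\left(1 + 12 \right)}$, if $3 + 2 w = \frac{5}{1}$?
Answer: $65 \sqrt{178} \approx 867.21$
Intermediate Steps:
$P{\left(r,h \right)} = \sqrt{h^{2} + r^{2}}$
$w = 1$ ($w = - \frac{3}{2} + \frac{5 \cdot 1^{-1}}{2} = - \frac{3}{2} + \frac{5 \cdot 1}{2} = - \frac{3}{2} + \frac{1}{2} \cdot 5 = - \frac{3}{2} + \frac{5}{2} = 1$)
$L{\left(E \right)} = 5 E$ ($L{\left(E \right)} = \left(4 + 1\right) E = 5 E$)
$P{\left(-3,-13 \right)} L{\left(1 + 12 \right)} = \sqrt{\left(-13\right)^{2} + \left(-3\right)^{2}} \cdot 5 \left(1 + 12\right) = \sqrt{169 + 9} \cdot 5 \cdot 13 = \sqrt{178} \cdot 65 = 65 \sqrt{178}$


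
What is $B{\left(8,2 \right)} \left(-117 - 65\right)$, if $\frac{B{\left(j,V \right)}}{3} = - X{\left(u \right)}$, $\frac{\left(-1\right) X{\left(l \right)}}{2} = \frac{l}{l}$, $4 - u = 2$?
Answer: $-1092$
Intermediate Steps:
$u = 2$ ($u = 4 - 2 = 2$)
$X{\left(l \right)} = -2$ ($X{\left(l \right)} = - 2 \frac{l}{l} = \left(-2\right) 1 = -2$)
$B{\left(j,V \right)} = 6$ ($B{\left(j,V \right)} = 3 \left(\left(-1\right) \left(-2\right)\right) = 3 \cdot 2 = 6$)
$B{\left(8,2 \right)} \left(-117 - 65\right) = 6 \left(-117 - 65\right) = 6 \left(-182\right) = -1092$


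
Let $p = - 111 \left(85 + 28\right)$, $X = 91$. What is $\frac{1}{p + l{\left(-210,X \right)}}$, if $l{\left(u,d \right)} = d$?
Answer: $- \frac{1}{12452} \approx -8.0308 \cdot 10^{-5}$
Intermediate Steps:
$p = -12543$ ($p = \left(-111\right) 113 = -12543$)
$\frac{1}{p + l{\left(-210,X \right)}} = \frac{1}{-12543 + 91} = \frac{1}{-12452} = - \frac{1}{12452}$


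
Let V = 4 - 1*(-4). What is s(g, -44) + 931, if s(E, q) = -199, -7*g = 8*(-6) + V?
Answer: 732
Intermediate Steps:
V = 8 (V = 4 + 4 = 8)
g = 40/7 (g = -(8*(-6) + 8)/7 = -(-48 + 8)/7 = -1/7*(-40) = 40/7 ≈ 5.7143)
s(g, -44) + 931 = -199 + 931 = 732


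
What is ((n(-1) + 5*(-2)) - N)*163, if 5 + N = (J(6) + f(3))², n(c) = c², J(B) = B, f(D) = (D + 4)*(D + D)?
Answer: -376204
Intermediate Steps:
f(D) = 2*D*(4 + D) (f(D) = (4 + D)*(2*D) = 2*D*(4 + D))
N = 2299 (N = -5 + (6 + 2*3*(4 + 3))² = -5 + (6 + 2*3*7)² = -5 + (6 + 42)² = -5 + 48² = -5 + 2304 = 2299)
((n(-1) + 5*(-2)) - N)*163 = (((-1)² + 5*(-2)) - 1*2299)*163 = ((1 - 10) - 2299)*163 = (-9 - 2299)*163 = -2308*163 = -376204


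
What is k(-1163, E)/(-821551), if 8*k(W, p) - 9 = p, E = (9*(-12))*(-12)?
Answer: -1305/6572408 ≈ -0.00019856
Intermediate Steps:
E = 1296 (E = -108*(-12) = 1296)
k(W, p) = 9/8 + p/8
k(-1163, E)/(-821551) = (9/8 + (1/8)*1296)/(-821551) = (9/8 + 162)*(-1/821551) = (1305/8)*(-1/821551) = -1305/6572408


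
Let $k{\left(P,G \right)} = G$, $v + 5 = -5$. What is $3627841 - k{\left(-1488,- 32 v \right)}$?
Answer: $3627521$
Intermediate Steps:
$v = -10$ ($v = -5 - 5 = -10$)
$3627841 - k{\left(-1488,- 32 v \right)} = 3627841 - \left(-32\right) \left(-10\right) = 3627841 - 320 = 3627521$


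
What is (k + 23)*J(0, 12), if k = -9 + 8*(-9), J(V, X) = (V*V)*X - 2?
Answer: 116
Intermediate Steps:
J(V, X) = -2 + X*V² (J(V, X) = V²*X - 2 = X*V² - 2 = -2 + X*V²)
k = -81 (k = -9 - 72 = -81)
(k + 23)*J(0, 12) = (-81 + 23)*(-2 + 12*0²) = -58*(-2 + 12*0) = -58*(-2 + 0) = -58*(-2) = 116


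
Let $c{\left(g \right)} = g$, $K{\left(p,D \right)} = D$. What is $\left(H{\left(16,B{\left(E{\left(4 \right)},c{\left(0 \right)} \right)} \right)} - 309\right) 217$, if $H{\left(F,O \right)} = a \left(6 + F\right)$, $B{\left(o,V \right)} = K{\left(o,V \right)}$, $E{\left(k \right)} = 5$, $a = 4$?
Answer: $-47957$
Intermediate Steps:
$B{\left(o,V \right)} = V$
$H{\left(F,O \right)} = 24 + 4 F$ ($H{\left(F,O \right)} = 4 \left(6 + F\right) = 24 + 4 F$)
$\left(H{\left(16,B{\left(E{\left(4 \right)},c{\left(0 \right)} \right)} \right)} - 309\right) 217 = \left(\left(24 + 4 \cdot 16\right) - 309\right) 217 = \left(\left(24 + 64\right) - 309\right) 217 = \left(88 - 309\right) 217 = \left(-221\right) 217 = -47957$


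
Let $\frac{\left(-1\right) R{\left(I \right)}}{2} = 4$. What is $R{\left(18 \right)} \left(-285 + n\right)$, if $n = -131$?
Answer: $3328$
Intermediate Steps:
$R{\left(I \right)} = -8$ ($R{\left(I \right)} = \left(-2\right) 4 = -8$)
$R{\left(18 \right)} \left(-285 + n\right) = - 8 \left(-285 - 131\right) = \left(-8\right) \left(-416\right) = 3328$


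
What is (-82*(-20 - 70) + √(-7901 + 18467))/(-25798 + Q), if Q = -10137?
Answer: -1476/7187 - 3*√1174/35935 ≈ -0.20823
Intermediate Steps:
(-82*(-20 - 70) + √(-7901 + 18467))/(-25798 + Q) = (-82*(-20 - 70) + √(-7901 + 18467))/(-25798 - 10137) = (-82*(-90) + √10566)/(-35935) = (7380 + 3*√1174)*(-1/35935) = -1476/7187 - 3*√1174/35935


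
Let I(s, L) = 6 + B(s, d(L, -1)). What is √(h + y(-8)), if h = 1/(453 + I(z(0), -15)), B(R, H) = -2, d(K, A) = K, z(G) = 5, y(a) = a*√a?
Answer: √(457 - 3341584*I*√2)/457 ≈ 3.3637 - 3.3634*I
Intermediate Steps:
y(a) = a^(3/2)
I(s, L) = 4 (I(s, L) = 6 - 2 = 4)
h = 1/457 (h = 1/(453 + 4) = 1/457 ≈ 0.0021882)
√(h + y(-8)) = √(1/457 + (-8)^(3/2)) = √(1/457 - 16*I*√2)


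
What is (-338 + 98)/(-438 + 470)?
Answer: -15/2 ≈ -7.5000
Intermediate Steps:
(-338 + 98)/(-438 + 470) = -240/32 = -240*1/32 = -15/2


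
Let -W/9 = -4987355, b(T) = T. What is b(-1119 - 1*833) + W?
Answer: 44884243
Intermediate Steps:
W = 44886195 (W = -9*(-4987355) = 44886195)
b(-1119 - 1*833) + W = (-1119 - 1*833) + 44886195 = (-1119 - 833) + 44886195 = -1952 + 44886195 = 44884243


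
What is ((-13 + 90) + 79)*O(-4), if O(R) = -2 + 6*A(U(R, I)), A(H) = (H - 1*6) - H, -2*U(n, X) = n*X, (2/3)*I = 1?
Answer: -5928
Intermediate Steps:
I = 3/2 (I = (3/2)*1 = 3/2 ≈ 1.5000)
U(n, X) = -X*n/2 (U(n, X) = -n*X/2 = -X*n/2)
A(H) = -6 (A(H) = (H - 6) - H = (-6 + H) - H = -6)
O(R) = -38 (O(R) = -2 + 6*(-6) = -2 - 36 = -38)
((-13 + 90) + 79)*O(-4) = ((-13 + 90) + 79)*(-38) = (77 + 79)*(-38) = 156*(-38) = -5928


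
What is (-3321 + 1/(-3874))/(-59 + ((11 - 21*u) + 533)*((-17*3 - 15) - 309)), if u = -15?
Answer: 12865555/1248140816 ≈ 0.010308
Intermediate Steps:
(-3321 + 1/(-3874))/(-59 + ((11 - 21*u) + 533)*((-17*3 - 15) - 309)) = (-3321 + 1/(-3874))/(-59 + ((11 - 21*(-15)) + 533)*((-17*3 - 15) - 309)) = (-3321 - 1/3874)/(-59 + ((11 + 315) + 533)*((-51 - 15) - 309)) = -12865555/(3874*(-59 + (326 + 533)*(-66 - 309))) = -12865555/(3874*(-59 + 859*(-375))) = -12865555/(3874*(-59 - 322125)) = -12865555/3874/(-322184) = -12865555/3874*(-1/322184) = 12865555/1248140816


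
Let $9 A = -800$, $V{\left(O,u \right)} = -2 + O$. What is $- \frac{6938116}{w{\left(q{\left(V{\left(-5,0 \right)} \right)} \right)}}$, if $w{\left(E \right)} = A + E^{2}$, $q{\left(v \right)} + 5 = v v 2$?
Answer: $- \frac{62443044}{77041} \approx -810.52$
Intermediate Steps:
$A = - \frac{800}{9}$ ($A = \frac{1}{9} \left(-800\right) = - \frac{800}{9} \approx -88.889$)
$q{\left(v \right)} = -5 + 2 v^{2}$ ($q{\left(v \right)} = -5 + v v 2 = -5 + v^{2} \cdot 2 = -5 + 2 v^{2}$)
$w{\left(E \right)} = - \frac{800}{9} + E^{2}$
$- \frac{6938116}{w{\left(q{\left(V{\left(-5,0 \right)} \right)} \right)}} = - \frac{6938116}{- \frac{800}{9} + \left(-5 + 2 \left(-2 - 5\right)^{2}\right)^{2}} = - \frac{6938116}{- \frac{800}{9} + \left(-5 + 2 \left(-7\right)^{2}\right)^{2}} = - \frac{6938116}{- \frac{800}{9} + \left(-5 + 2 \cdot 49\right)^{2}} = - \frac{6938116}{- \frac{800}{9} + \left(-5 + 98\right)^{2}} = - \frac{6938116}{- \frac{800}{9} + 93^{2}} = - \frac{6938116}{- \frac{800}{9} + 8649} = - \frac{6938116}{\frac{77041}{9}} = \left(-6938116\right) \frac{9}{77041} = - \frac{62443044}{77041}$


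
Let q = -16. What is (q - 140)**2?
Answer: 24336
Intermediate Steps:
(q - 140)**2 = (-16 - 140)**2 = (-156)**2 = 24336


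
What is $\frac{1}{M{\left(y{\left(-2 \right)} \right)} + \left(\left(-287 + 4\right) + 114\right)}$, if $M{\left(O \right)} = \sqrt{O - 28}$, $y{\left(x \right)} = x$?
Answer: $- \frac{169}{28591} - \frac{i \sqrt{30}}{28591} \approx -0.0059109 - 0.00019157 i$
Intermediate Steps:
$M{\left(O \right)} = \sqrt{-28 + O}$
$\frac{1}{M{\left(y{\left(-2 \right)} \right)} + \left(\left(-287 + 4\right) + 114\right)} = \frac{1}{\sqrt{-28 - 2} + \left(\left(-287 + 4\right) + 114\right)} = \frac{1}{\sqrt{-30} + \left(-283 + 114\right)} = \frac{1}{i \sqrt{30} - 169} = \frac{1}{-169 + i \sqrt{30}}$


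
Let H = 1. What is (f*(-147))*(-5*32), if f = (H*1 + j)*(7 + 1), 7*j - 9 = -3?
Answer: 349440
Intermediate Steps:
j = 6/7 (j = 9/7 + (⅐)*(-3) = 9/7 - 3/7 = 6/7 ≈ 0.85714)
f = 104/7 (f = (1*1 + 6/7)*(7 + 1) = (1 + 6/7)*8 = (13/7)*8 = 104/7 ≈ 14.857)
(f*(-147))*(-5*32) = ((104/7)*(-147))*(-5*32) = -2184*(-160) = 349440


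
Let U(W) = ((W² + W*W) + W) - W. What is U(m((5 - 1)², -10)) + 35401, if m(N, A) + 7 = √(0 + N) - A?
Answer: 35499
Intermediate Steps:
m(N, A) = -7 + √N - A (m(N, A) = -7 + (√(0 + N) - A) = -7 + (√N - A) = -7 + √N - A)
U(W) = 2*W² (U(W) = ((W² + W²) + W) - W = (2*W² + W) - W = (W + 2*W²) - W = 2*W²)
U(m((5 - 1)², -10)) + 35401 = 2*(-7 + √((5 - 1)²) - 1*(-10))² + 35401 = 2*(-7 + √(4²) + 10)² + 35401 = 2*(-7 + √16 + 10)² + 35401 = 2*(-7 + 4 + 10)² + 35401 = 2*7² + 35401 = 2*49 + 35401 = 98 + 35401 = 35499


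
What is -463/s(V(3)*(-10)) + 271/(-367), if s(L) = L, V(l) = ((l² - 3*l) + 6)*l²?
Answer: 23581/198180 ≈ 0.11899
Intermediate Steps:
V(l) = l²*(6 + l² - 3*l) (V(l) = (6 + l² - 3*l)*l² = l²*(6 + l² - 3*l))
-463/s(V(3)*(-10)) + 271/(-367) = -463*(-1/(90*(6 + 3² - 3*3))) + 271/(-367) = -463*(-1/(90*(6 + 9 - 9))) + 271*(-1/367) = -463/((9*6)*(-10)) - 271/367 = -463/(54*(-10)) - 271/367 = -463/(-540) - 271/367 = -463*(-1/540) - 271/367 = 463/540 - 271/367 = 23581/198180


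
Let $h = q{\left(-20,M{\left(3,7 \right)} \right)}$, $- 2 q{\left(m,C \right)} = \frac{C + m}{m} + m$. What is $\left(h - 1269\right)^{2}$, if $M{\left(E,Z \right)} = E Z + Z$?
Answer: $\frac{39614436}{25} \approx 1.5846 \cdot 10^{6}$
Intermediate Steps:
$M{\left(E,Z \right)} = Z + E Z$
$q{\left(m,C \right)} = - \frac{m}{2} - \frac{C + m}{2 m}$ ($q{\left(m,C \right)} = - \frac{\frac{C + m}{m} + m}{2} = - \frac{m + \frac{C + m}{m}}{2} = - \frac{m}{2} - \frac{C + m}{2 m}$)
$h = \frac{51}{5}$ ($h = \frac{- 7 \left(1 + 3\right) - - 20 \left(1 - 20\right)}{2 \left(-20\right)} = \frac{1}{2} \left(- \frac{1}{20}\right) \left(- 7 \cdot 4 - \left(-20\right) \left(-19\right)\right) = \frac{1}{2} \left(- \frac{1}{20}\right) \left(\left(-1\right) 28 - 380\right) = \frac{1}{2} \left(- \frac{1}{20}\right) \left(-28 - 380\right) = \frac{1}{2} \left(- \frac{1}{20}\right) \left(-408\right) = \frac{51}{5} \approx 10.2$)
$\left(h - 1269\right)^{2} = \left(\frac{51}{5} - 1269\right)^{2} = \left(- \frac{6294}{5}\right)^{2} = \frac{39614436}{25}$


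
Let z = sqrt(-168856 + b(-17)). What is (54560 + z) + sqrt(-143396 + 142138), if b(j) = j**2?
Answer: 54560 + I*sqrt(1258) + I*sqrt(168567) ≈ 54560.0 + 446.04*I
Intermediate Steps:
z = I*sqrt(168567) (z = sqrt(-168856 + (-17)**2) = sqrt(-168856 + 289) = sqrt(-168567) = I*sqrt(168567) ≈ 410.57*I)
(54560 + z) + sqrt(-143396 + 142138) = (54560 + I*sqrt(168567)) + sqrt(-143396 + 142138) = (54560 + I*sqrt(168567)) + sqrt(-1258) = (54560 + I*sqrt(168567)) + I*sqrt(1258) = 54560 + I*sqrt(1258) + I*sqrt(168567)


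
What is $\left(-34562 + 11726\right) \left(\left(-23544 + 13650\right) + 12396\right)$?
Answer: $-57135672$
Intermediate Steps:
$\left(-34562 + 11726\right) \left(\left(-23544 + 13650\right) + 12396\right) = - 22836 \left(-9894 + 12396\right) = \left(-22836\right) 2502 = -57135672$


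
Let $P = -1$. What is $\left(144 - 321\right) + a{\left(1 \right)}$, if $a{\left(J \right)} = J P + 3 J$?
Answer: $-175$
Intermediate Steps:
$a{\left(J \right)} = 2 J$ ($a{\left(J \right)} = J \left(-1\right) + 3 J = - J + 3 J = 2 J$)
$\left(144 - 321\right) + a{\left(1 \right)} = \left(144 - 321\right) + 2 \cdot 1 = -177 + 2 = -175$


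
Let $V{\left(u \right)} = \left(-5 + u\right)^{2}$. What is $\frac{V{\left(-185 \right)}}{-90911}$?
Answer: $- \frac{36100}{90911} \approx -0.39709$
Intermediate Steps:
$\frac{V{\left(-185 \right)}}{-90911} = \frac{\left(-5 - 185\right)^{2}}{-90911} = \left(-190\right)^{2} \left(- \frac{1}{90911}\right) = 36100 \left(- \frac{1}{90911}\right) = - \frac{36100}{90911}$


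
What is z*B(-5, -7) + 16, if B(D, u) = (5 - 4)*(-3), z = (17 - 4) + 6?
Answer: -41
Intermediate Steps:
z = 19 (z = 13 + 6 = 19)
B(D, u) = -3 (B(D, u) = 1*(-3) = -3)
z*B(-5, -7) + 16 = 19*(-3) + 16 = -57 + 16 = -41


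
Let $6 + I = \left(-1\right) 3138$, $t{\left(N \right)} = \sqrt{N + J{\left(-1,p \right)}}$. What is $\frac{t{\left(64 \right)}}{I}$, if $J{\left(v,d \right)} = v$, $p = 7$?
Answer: $- \frac{\sqrt{7}}{1048} \approx -0.0025246$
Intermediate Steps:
$t{\left(N \right)} = \sqrt{-1 + N}$ ($t{\left(N \right)} = \sqrt{N - 1} = \sqrt{-1 + N}$)
$I = -3144$ ($I = -6 - 3138 = -3144$)
$\frac{t{\left(64 \right)}}{I} = \frac{\sqrt{-1 + 64}}{-3144} = \sqrt{63} \left(- \frac{1}{3144}\right) = 3 \sqrt{7} \left(- \frac{1}{3144}\right) = - \frac{\sqrt{7}}{1048}$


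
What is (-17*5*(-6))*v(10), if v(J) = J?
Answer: 5100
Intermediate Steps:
(-17*5*(-6))*v(10) = (-17*5*(-6))*10 = -85*(-6)*10 = 510*10 = 5100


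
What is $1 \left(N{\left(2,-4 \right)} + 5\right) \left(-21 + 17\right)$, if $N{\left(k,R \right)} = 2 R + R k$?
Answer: $44$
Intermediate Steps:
$1 \left(N{\left(2,-4 \right)} + 5\right) \left(-21 + 17\right) = 1 \left(- 4 \left(2 + 2\right) + 5\right) \left(-21 + 17\right) = 1 \left(\left(-4\right) 4 + 5\right) \left(-4\right) = 1 \left(-16 + 5\right) \left(-4\right) = 1 \left(\left(-11\right) \left(-4\right)\right) = 1 \cdot 44 = 44$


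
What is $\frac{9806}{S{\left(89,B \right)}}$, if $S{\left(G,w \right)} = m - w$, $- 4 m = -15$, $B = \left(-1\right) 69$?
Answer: $\frac{39224}{291} \approx 134.79$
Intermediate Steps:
$B = -69$
$m = \frac{15}{4}$ ($m = \left(- \frac{1}{4}\right) \left(-15\right) = \frac{15}{4} \approx 3.75$)
$S{\left(G,w \right)} = \frac{15}{4} - w$
$\frac{9806}{S{\left(89,B \right)}} = \frac{9806}{\frac{15}{4} - -69} = \frac{9806}{\frac{15}{4} + 69} = \frac{9806}{\frac{291}{4}} = 9806 \cdot \frac{4}{291} = \frac{39224}{291}$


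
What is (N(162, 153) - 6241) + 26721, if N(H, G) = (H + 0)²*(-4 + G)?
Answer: 3930836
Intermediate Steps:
N(H, G) = H²*(-4 + G)
(N(162, 153) - 6241) + 26721 = (162²*(-4 + 153) - 6241) + 26721 = (26244*149 - 6241) + 26721 = (3910356 - 6241) + 26721 = 3904115 + 26721 = 3930836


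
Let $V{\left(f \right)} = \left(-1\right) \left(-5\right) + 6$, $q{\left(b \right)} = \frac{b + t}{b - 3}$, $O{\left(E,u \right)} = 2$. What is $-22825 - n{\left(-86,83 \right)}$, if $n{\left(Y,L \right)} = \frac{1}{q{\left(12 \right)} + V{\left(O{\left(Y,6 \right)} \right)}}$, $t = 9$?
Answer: $- \frac{913003}{40} \approx -22825.0$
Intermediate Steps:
$q{\left(b \right)} = \frac{9 + b}{-3 + b}$ ($q{\left(b \right)} = \frac{b + 9}{b - 3} = \frac{9 + b}{-3 + b}$)
$V{\left(f \right)} = 11$ ($V{\left(f \right)} = 5 + 6 = 11$)
$n{\left(Y,L \right)} = \frac{3}{40}$ ($n{\left(Y,L \right)} = \frac{1}{\frac{9 + 12}{-3 + 12} + 11} = \frac{1}{\frac{1}{9} \cdot 21 + 11} = \frac{1}{\frac{7}{3} + 11} = \frac{1}{\frac{40}{3}} = \frac{3}{40}$)
$-22825 - n{\left(-86,83 \right)} = -22825 - \frac{3}{40} = - \frac{913003}{40}$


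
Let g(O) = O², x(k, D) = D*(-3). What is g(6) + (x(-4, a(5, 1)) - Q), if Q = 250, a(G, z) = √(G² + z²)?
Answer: -214 - 3*√26 ≈ -229.30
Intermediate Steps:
x(k, D) = -3*D
g(6) + (x(-4, a(5, 1)) - Q) = 6² + (-3*√(5² + 1²) - 1*250) = 36 + (-3*√(25 + 1) - 250) = 36 + (-3*√26 - 250) = 36 + (-250 - 3*√26) = -214 - 3*√26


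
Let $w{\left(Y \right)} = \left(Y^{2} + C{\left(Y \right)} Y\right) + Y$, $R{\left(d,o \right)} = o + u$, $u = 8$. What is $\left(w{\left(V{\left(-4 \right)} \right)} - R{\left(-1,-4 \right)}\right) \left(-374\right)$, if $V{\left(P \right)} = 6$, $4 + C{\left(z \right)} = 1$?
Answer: $-7480$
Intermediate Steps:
$C{\left(z \right)} = -3$ ($C{\left(z \right)} = -4 + 1 = -3$)
$R{\left(d,o \right)} = 8 + o$ ($R{\left(d,o \right)} = o + 8 = 8 + o$)
$w{\left(Y \right)} = Y^{2} - 2 Y$ ($w{\left(Y \right)} = \left(Y^{2} - 3 Y\right) + Y = Y^{2} - 2 Y$)
$\left(w{\left(V{\left(-4 \right)} \right)} - R{\left(-1,-4 \right)}\right) \left(-374\right) = \left(6 \left(-2 + 6\right) - \left(8 - 4\right)\right) \left(-374\right) = \left(6 \cdot 4 - 4\right) \left(-374\right) = \left(24 - 4\right) \left(-374\right) = 20 \left(-374\right) = -7480$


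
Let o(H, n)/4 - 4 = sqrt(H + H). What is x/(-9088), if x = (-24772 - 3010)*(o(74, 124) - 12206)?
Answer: -84665645/2272 + 13891*sqrt(37)/568 ≈ -37116.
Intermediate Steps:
o(H, n) = 16 + 4*sqrt(2)*sqrt(H) (o(H, n) = 16 + 4*sqrt(H + H) = 16 + 4*sqrt(2*H) = 16 + 4*(sqrt(2)*sqrt(H)) = 16 + 4*sqrt(2)*sqrt(H))
x = 338662580 - 222256*sqrt(37) (x = (-24772 - 3010)*((16 + 4*sqrt(2)*sqrt(74)) - 12206) = -27782*((16 + 8*sqrt(37)) - 12206) = -27782*(-12190 + 8*sqrt(37)) = 338662580 - 222256*sqrt(37) ≈ 3.3731e+8)
x/(-9088) = (338662580 - 222256*sqrt(37))/(-9088) = (338662580 - 222256*sqrt(37))*(-1/9088) = -84665645/2272 + 13891*sqrt(37)/568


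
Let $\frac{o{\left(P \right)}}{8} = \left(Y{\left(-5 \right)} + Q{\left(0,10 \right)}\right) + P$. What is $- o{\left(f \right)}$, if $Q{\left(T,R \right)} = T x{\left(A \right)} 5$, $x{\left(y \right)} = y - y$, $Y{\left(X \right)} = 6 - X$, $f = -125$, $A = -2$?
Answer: $912$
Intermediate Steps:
$x{\left(y \right)} = 0$
$Q{\left(T,R \right)} = 0$ ($Q{\left(T,R \right)} = T 0 \cdot 5 = 0 \cdot 5 = 0$)
$o{\left(P \right)} = 88 + 8 P$ ($o{\left(P \right)} = 8 \left(\left(\left(6 - -5\right) + 0\right) + P\right) = 8 \left(\left(\left(6 + 5\right) + 0\right) + P\right) = 8 \left(\left(11 + 0\right) + P\right) = 8 \left(11 + P\right) = 88 + 8 P$)
$- o{\left(f \right)} = - (88 + 8 \left(-125\right)) = - (88 - 1000) = \left(-1\right) \left(-912\right) = 912$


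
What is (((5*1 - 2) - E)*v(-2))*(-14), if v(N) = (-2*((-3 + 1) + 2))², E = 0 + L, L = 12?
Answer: 0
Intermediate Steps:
E = 12 (E = 0 + 12 = 12)
v(N) = 0 (v(N) = (-2*(-2 + 2))² = (-2*0)² = 0² = 0)
(((5*1 - 2) - E)*v(-2))*(-14) = (((5*1 - 2) - 1*12)*0)*(-14) = (((5 - 2) - 12)*0)*(-14) = ((3 - 12)*0)*(-14) = -9*0*(-14) = 0*(-14) = 0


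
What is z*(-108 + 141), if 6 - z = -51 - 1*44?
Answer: 3333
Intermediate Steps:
z = 101 (z = 6 - (-51 - 1*44) = 6 - (-51 - 44) = 6 - 1*(-95) = 6 + 95 = 101)
z*(-108 + 141) = 101*(-108 + 141) = 101*33 = 3333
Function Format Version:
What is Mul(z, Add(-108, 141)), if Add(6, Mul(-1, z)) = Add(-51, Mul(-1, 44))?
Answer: 3333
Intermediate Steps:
z = 101 (z = Add(6, Mul(-1, Add(-51, Mul(-1, 44)))) = Add(6, Mul(-1, Add(-51, -44))) = Add(6, Mul(-1, -95)) = Add(6, 95) = 101)
Mul(z, Add(-108, 141)) = Mul(101, Add(-108, 141)) = Mul(101, 33) = 3333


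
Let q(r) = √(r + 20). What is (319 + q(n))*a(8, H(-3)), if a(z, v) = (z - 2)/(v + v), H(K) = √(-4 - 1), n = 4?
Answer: 3*I*√5*(-319 - 2*√6)/5 ≈ -434.56*I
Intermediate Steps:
q(r) = √(20 + r)
H(K) = I*√5 (H(K) = √(-5) = I*√5)
a(z, v) = (-2 + z)/(2*v) (a(z, v) = (-2 + z)/((2*v)) = (-2 + z)*(1/(2*v)) = (-2 + z)/(2*v))
(319 + q(n))*a(8, H(-3)) = (319 + √(20 + 4))*((-2 + 8)/(2*((I*√5)))) = (319 + √24)*((½)*(-I*√5/5)*6) = (319 + 2*√6)*(-3*I*√5/5) = -3*I*√5*(319 + 2*√6)/5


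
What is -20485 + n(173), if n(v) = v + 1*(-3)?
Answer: -20315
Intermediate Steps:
n(v) = -3 + v (n(v) = v - 3 = -3 + v)
-20485 + n(173) = -20485 + (-3 + 173) = -20485 + 170 = -20315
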